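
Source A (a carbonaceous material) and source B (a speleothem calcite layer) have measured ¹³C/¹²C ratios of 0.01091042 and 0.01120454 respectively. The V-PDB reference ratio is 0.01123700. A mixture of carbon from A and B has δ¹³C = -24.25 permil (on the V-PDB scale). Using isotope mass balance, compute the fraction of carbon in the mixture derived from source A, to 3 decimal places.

0.816

δ_A = (0.01091042/0.01123700 − 1)×1000 = (0.970937 − 1)×1000 = -29.063 permil
δ_B = (0.01120454/0.01123700 − 1)×1000 = (0.997111 − 1)×1000 = -2.889 permil
f_A = (δ_mix − δ_B)/(δ_A − δ_B) = (-24.25 − (-2.889))/(-29.063 − (-2.889))
f_A = -21.361 / -26.174 = 0.8161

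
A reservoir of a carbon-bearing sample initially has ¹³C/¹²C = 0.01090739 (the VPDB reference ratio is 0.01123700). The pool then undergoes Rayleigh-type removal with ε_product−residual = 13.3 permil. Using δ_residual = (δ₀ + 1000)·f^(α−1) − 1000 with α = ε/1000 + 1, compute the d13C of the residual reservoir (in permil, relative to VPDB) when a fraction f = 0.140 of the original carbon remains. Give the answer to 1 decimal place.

-54.4 permil

δ₀ = (0.01090739/0.01123700 − 1)×1000 = (0.970667 − 1)×1000 = -29.333 permil
α − 1 = ε/1000 = 0.0133
f^(α−1) = 0.140^(0.0133) = 0.974190
δ_res = (-29.333 + 1000) × 0.974190 − 1000 = 945.614 − 1000 = -54.39 permil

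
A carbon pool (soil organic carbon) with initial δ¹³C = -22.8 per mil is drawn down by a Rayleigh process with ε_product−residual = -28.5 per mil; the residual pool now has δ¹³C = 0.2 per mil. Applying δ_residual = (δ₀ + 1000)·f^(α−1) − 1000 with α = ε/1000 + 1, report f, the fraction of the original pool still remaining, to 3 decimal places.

0.442

α − 1 = ε/1000 = -0.0285
(δ_res + 1000)/(δ₀ + 1000) = (0.2 + 1000)/(-22.8 + 1000) = 1000.2/977.2 = 1.023537
f = 1.023537^(1/-0.0285) = exp(ln(1.023537)/-0.0285) = exp(0.02326/-0.0285)
f = exp(-0.8163) = 0.4421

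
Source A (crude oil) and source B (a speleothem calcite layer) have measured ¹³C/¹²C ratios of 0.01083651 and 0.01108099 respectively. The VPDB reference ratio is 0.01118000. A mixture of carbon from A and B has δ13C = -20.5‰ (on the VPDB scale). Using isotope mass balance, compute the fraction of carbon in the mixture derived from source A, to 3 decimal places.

δ_A = (0.01083651/0.01118000 − 1)×1000 = (0.969276 − 1)×1000 = -30.724‰
δ_B = (0.01108099/0.01118000 − 1)×1000 = (0.991144 − 1)×1000 = -8.856‰
f_A = (δ_mix − δ_B)/(δ_A − δ_B) = (-20.5 − (-8.856))/(-30.724 − (-8.856))
f_A = -11.644 / -21.868 = 0.5325

0.532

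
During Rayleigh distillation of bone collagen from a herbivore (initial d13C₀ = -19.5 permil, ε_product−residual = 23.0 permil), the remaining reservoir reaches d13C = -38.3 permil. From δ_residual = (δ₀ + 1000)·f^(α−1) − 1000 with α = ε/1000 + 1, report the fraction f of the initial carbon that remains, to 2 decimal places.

α − 1 = ε/1000 = 0.0230
(δ_res + 1000)/(δ₀ + 1000) = (-38.3 + 1000)/(-19.5 + 1000) = 961.7/980.5 = 0.980826
f = 0.980826^(1/0.0230) = exp(ln(0.980826)/0.0230) = exp(-0.01936/0.0230)
f = exp(-0.8417) = 0.4310

0.43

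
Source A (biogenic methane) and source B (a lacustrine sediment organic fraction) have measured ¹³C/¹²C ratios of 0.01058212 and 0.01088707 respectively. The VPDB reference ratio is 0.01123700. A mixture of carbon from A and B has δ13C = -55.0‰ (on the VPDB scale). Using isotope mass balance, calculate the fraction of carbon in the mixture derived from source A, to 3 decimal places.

δ_A = (0.01058212/0.01123700 − 1)×1000 = (0.941721 − 1)×1000 = -58.279‰
δ_B = (0.01088707/0.01123700 − 1)×1000 = (0.968859 − 1)×1000 = -31.141‰
f_A = (δ_mix − δ_B)/(δ_A − δ_B) = (-55.0 − (-31.141))/(-58.279 − (-31.141))
f_A = -23.859 / -27.138 = 0.8792

0.879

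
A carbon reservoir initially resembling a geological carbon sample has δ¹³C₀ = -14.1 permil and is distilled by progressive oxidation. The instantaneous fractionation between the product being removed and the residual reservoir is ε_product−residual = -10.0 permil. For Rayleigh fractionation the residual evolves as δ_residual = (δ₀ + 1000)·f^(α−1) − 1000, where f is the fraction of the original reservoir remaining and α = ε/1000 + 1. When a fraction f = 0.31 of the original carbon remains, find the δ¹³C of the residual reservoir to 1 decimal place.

-2.5 permil

Rayleigh residual: δ_res = (δ₀ + 1000)·f^(α−1) − 1000
α = ε/1000 + 1 = 0.99000, so α − 1 = -0.01000
f^(α−1) = 0.31^(-0.01000) = 1.011781
δ_res = (-14.1 + 1000) × 1.011781 − 1000 = 997.515 − 1000 = -2.49 permil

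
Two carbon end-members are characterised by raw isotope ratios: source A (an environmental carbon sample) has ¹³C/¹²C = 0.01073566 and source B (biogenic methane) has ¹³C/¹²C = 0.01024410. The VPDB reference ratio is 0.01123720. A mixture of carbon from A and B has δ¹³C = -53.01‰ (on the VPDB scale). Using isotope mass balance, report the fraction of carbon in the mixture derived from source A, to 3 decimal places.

δ_A = (0.01073566/0.01123720 − 1)×1000 = (0.955368 − 1)×1000 = -44.632‰
δ_B = (0.01024410/0.01123720 − 1)×1000 = (0.911624 − 1)×1000 = -88.376‰
f_A = (δ_mix − δ_B)/(δ_A − δ_B) = (-53.01 − (-88.376))/(-44.632 − (-88.376))
f_A = 35.366 / 43.744 = 0.8085

0.808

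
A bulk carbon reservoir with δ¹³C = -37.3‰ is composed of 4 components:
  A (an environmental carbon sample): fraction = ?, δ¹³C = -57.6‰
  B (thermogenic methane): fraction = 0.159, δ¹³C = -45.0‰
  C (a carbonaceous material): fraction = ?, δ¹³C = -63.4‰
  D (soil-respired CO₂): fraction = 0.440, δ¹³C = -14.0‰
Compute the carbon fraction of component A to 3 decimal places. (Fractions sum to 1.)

Let f_A and f_C be the unknown fractions; fractions sum to 1 so f_A + f_C = 0.401.
Mass balance: Σ fᵢ·δᵢ = δ_bulk ⇒ f_A·(-57.6) + f_C·(-63.4) = -37.3 − (-13.315) = -23.985
Substitute f_C = 0.401 − f_A:
f_A·(-57.6 − -63.4) = -23.985 − 0.401×(-63.4) = 1.438
f_A = 1.438 / 5.8 = 0.2480

0.248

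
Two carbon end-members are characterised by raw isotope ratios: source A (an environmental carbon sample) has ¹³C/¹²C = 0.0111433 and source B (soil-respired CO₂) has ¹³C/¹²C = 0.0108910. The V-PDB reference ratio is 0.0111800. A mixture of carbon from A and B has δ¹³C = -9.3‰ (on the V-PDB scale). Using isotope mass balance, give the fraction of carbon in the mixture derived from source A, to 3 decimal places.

δ_A = (0.0111433/0.0111800 − 1)×1000 = (0.996717 − 1)×1000 = -3.283‰
δ_B = (0.0108910/0.0111800 − 1)×1000 = (0.974150 − 1)×1000 = -25.850‰
f_A = (δ_mix − δ_B)/(δ_A − δ_B) = (-9.3 − (-25.850))/(-3.283 − (-25.850))
f_A = 16.550 / 22.567 = 0.7334

0.733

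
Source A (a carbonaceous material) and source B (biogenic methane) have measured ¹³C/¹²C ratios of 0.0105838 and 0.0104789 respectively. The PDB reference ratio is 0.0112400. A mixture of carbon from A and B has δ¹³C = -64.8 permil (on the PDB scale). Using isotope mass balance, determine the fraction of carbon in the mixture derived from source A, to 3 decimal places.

0.312

δ_A = (0.0105838/0.0112400 − 1)×1000 = (0.941619 − 1)×1000 = -58.381 permil
δ_B = (0.0104789/0.0112400 − 1)×1000 = (0.932286 − 1)×1000 = -67.714 permil
f_A = (δ_mix − δ_B)/(δ_A − δ_B) = (-64.8 − (-67.714))/(-58.381 − (-67.714))
f_A = 2.914 / 9.333 = 0.3122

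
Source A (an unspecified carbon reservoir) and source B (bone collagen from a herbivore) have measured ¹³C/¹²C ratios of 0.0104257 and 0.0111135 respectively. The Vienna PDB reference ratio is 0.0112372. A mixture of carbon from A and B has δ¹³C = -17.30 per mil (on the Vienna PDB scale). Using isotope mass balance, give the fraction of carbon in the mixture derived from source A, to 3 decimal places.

0.103

δ_A = (0.0104257/0.0112372 − 1)×1000 = (0.927785 − 1)×1000 = -72.215 per mil
δ_B = (0.0111135/0.0112372 − 1)×1000 = (0.988992 − 1)×1000 = -11.008 per mil
f_A = (δ_mix − δ_B)/(δ_A − δ_B) = (-17.30 − (-11.008))/(-72.215 − (-11.008))
f_A = -6.292 / -61.207 = 0.1028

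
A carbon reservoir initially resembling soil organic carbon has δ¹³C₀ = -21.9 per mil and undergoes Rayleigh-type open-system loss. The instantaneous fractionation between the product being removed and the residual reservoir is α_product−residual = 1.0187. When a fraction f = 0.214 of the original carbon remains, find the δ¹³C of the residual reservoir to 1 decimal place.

-49.7 per mil

Rayleigh residual: δ_res = (δ₀ + 1000)·f^(α−1) − 1000
α − 1 = 0.01870
f^(α−1) = 0.214^(0.01870) = 0.971580
δ_res = (-21.9 + 1000) × 0.971580 − 1000 = 950.303 − 1000 = -49.70 per mil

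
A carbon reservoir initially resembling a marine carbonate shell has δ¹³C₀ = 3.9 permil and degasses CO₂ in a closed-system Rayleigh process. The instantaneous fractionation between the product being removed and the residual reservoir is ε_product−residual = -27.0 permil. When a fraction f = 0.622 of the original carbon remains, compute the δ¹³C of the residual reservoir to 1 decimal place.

Rayleigh residual: δ_res = (δ₀ + 1000)·f^(α−1) − 1000
α = ε/1000 + 1 = 0.97300, so α − 1 = -0.02700
f^(α−1) = 0.622^(-0.02700) = 1.012903
δ_res = (3.9 + 1000) × 1.012903 − 1000 = 1016.853 − 1000 = 16.85 permil

16.9 permil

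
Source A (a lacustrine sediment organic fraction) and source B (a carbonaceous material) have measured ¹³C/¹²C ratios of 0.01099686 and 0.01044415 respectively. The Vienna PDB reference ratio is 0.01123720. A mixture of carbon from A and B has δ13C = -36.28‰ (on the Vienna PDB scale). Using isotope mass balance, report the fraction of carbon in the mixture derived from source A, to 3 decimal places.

0.697

δ_A = (0.01099686/0.01123720 − 1)×1000 = (0.978612 − 1)×1000 = -21.388‰
δ_B = (0.01044415/0.01123720 − 1)×1000 = (0.929426 − 1)×1000 = -70.574‰
f_A = (δ_mix − δ_B)/(δ_A − δ_B) = (-36.28 − (-70.574))/(-21.388 − (-70.574))
f_A = 34.294 / 49.186 = 0.6972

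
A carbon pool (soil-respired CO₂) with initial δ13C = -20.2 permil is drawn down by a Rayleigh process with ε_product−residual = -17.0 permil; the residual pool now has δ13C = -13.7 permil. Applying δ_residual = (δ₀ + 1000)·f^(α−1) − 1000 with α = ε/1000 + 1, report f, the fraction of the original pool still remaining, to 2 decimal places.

0.68

α − 1 = ε/1000 = -0.0170
(δ_res + 1000)/(δ₀ + 1000) = (-13.7 + 1000)/(-20.2 + 1000) = 986.3/979.8 = 1.006634
f = 1.006634^(1/-0.0170) = exp(ln(1.006634)/-0.0170) = exp(0.00661/-0.0170)
f = exp(-0.3889) = 0.6778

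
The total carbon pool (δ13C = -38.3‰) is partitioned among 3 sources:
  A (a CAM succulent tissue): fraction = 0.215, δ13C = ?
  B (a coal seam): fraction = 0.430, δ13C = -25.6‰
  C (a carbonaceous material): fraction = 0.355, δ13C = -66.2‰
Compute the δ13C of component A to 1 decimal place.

Isotope mass balance: δ_bulk = Σ fᵢ·δᵢ.
-38.3 = 0.215×δ_A + 0.430×(-25.6) + 0.355×(-66.2)
0.215·δ_A = -38.3 − (-34.509) = -3.791
δ_A = -3.791 / 0.215 = -17.63‰

-17.6‰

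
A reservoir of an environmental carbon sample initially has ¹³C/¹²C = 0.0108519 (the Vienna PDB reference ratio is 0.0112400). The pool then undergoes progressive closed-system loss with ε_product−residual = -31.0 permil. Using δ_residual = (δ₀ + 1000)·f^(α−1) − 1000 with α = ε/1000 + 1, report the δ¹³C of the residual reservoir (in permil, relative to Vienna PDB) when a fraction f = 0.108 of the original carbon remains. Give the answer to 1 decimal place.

34.4 permil

δ₀ = (0.0108519/0.0112400 − 1)×1000 = (0.965472 − 1)×1000 = -34.528 permil
α − 1 = ε/1000 = -0.0310
f^(α−1) = 0.108^(-0.0310) = 1.071430
δ_res = (-34.528 + 1000) × 1.071430 − 1000 = 1034.435 − 1000 = 34.44 permil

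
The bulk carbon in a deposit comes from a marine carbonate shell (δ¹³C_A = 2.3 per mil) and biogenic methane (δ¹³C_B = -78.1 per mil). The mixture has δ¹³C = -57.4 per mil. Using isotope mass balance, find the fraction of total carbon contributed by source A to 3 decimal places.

δ_mix = f_A·δ_A + (1 − f_A)·δ_B  ⇒  f_A = (δ_mix − δ_B)/(δ_A − δ_B)
f_A = (-57.4 − (-78.1)) / (2.3 − (-78.1))
f_A = 20.7 / 80.4 = 0.2575

0.257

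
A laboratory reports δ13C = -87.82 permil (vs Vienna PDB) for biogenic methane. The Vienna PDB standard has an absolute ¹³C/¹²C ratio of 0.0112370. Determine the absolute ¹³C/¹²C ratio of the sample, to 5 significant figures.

R_sample = R_standard × (δ13C/1000 + 1)
R_sample = 0.0112370 × (-87.82/1000 + 1) = 0.0112370 × 0.912180
R_sample = 0.0102502

0.010250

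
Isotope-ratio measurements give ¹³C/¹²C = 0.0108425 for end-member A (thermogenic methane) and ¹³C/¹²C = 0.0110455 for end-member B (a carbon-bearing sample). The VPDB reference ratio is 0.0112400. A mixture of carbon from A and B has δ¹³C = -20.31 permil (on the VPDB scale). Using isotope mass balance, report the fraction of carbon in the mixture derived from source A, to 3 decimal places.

0.166

δ_A = (0.0108425/0.0112400 − 1)×1000 = (0.964635 − 1)×1000 = -35.365 permil
δ_B = (0.0110455/0.0112400 − 1)×1000 = (0.982696 − 1)×1000 = -17.304 permil
f_A = (δ_mix − δ_B)/(δ_A − δ_B) = (-20.31 − (-17.304))/(-35.365 − (-17.304))
f_A = -3.006 / -18.060 = 0.1664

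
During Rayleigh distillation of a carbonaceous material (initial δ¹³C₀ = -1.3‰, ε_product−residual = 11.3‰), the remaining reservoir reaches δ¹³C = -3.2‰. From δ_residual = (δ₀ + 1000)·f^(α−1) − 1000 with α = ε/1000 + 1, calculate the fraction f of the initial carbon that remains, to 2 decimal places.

α − 1 = ε/1000 = 0.0113
(δ_res + 1000)/(δ₀ + 1000) = (-3.2 + 1000)/(-1.3 + 1000) = 996.8/998.7 = 0.998098
f = 0.998098^(1/0.0113) = exp(ln(0.998098)/0.0113) = exp(-0.00190/0.0113)
f = exp(-0.1685) = 0.8449

0.84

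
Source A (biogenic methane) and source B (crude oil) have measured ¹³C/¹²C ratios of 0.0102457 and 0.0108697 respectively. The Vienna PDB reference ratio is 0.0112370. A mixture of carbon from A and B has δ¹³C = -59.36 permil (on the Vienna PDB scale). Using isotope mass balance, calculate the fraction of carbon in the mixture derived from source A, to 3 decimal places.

δ_A = (0.0102457/0.0112370 − 1)×1000 = (0.911783 − 1)×1000 = -88.217 permil
δ_B = (0.0108697/0.0112370 − 1)×1000 = (0.967313 − 1)×1000 = -32.687 permil
f_A = (δ_mix − δ_B)/(δ_A − δ_B) = (-59.36 − (-32.687))/(-88.217 − (-32.687))
f_A = -26.673 / -55.531 = 0.4803

0.480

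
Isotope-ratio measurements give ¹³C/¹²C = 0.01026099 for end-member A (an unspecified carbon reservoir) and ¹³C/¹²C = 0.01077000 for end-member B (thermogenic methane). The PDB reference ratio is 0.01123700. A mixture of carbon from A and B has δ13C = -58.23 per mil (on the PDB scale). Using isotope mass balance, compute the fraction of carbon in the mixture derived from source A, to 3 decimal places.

0.368

δ_A = (0.01026099/0.01123700 − 1)×1000 = (0.913143 − 1)×1000 = -86.857 per mil
δ_B = (0.01077000/0.01123700 − 1)×1000 = (0.958441 − 1)×1000 = -41.559 per mil
f_A = (δ_mix − δ_B)/(δ_A − δ_B) = (-58.23 − (-41.559))/(-86.857 − (-41.559))
f_A = -16.671 / -45.298 = 0.3680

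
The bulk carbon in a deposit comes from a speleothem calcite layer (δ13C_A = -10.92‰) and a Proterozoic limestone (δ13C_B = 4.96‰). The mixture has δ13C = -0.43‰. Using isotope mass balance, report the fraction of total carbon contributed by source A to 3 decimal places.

δ_mix = f_A·δ_A + (1 − f_A)·δ_B  ⇒  f_A = (δ_mix − δ_B)/(δ_A − δ_B)
f_A = (-0.43 − (4.96)) / (-10.92 − (4.96))
f_A = -5.39 / -15.88 = 0.3394

0.339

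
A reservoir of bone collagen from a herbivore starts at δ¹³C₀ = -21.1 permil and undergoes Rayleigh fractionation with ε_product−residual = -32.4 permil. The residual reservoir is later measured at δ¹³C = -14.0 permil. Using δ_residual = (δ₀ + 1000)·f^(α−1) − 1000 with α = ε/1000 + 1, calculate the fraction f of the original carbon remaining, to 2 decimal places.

0.80

α − 1 = ε/1000 = -0.0324
(δ_res + 1000)/(δ₀ + 1000) = (-14.0 + 1000)/(-21.1 + 1000) = 986.0/978.9 = 1.007253
f = 1.007253^(1/-0.0324) = exp(ln(1.007253)/-0.0324) = exp(0.00723/-0.0324)
f = exp(-0.2231) = 0.8001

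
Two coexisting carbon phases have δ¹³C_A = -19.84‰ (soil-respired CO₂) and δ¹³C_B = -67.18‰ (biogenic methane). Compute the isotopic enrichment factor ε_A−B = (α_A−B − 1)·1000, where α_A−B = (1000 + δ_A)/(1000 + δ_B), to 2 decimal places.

50.75‰

α_A−B = (1000 + -19.84) / (1000 + -67.18) = 980.16 / 932.82 = 1.050749
ε_A−B = (1.050749 − 1) × 1000 = 50.749‰
(The approximation ε ≈ δ_A − δ_B would give 47.34‰.)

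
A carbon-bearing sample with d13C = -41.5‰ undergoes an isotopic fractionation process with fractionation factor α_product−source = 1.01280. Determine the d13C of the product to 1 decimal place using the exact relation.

-29.2‰

δ_product = (δ_source + 1000)·α − 1000
δ_product = (-41.5 + 1000) × 1.01280 − 1000
δ_product = 970.769 − 1000 = -29.23‰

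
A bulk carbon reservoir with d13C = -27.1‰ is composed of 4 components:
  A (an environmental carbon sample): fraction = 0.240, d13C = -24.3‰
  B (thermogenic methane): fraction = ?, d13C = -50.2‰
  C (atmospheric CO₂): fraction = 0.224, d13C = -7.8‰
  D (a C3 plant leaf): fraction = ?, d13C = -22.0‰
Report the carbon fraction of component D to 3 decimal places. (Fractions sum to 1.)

Let f_D and f_B be the unknown fractions; fractions sum to 1 so f_D + f_B = 0.536.
Mass balance: Σ fᵢ·δᵢ = δ_bulk ⇒ f_D·(-22.0) + f_B·(-50.2) = -27.1 − (-7.579) = -19.521
Substitute f_B = 0.536 − f_D:
f_D·(-22.0 − -50.2) = -19.521 − 0.536×(-50.2) = 7.386
f_D = 7.386 / 28.2 = 0.2619

0.262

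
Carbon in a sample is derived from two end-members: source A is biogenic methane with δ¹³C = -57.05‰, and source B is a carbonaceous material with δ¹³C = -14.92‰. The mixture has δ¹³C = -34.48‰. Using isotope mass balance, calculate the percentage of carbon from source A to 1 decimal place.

δ_mix = f_A·δ_A + (1 − f_A)·δ_B  ⇒  f_A = (δ_mix − δ_B)/(δ_A − δ_B)
f_A = (-34.48 − (-14.92)) / (-57.05 − (-14.92))
f_A = -19.56 / -42.13 = 0.4643

46.4%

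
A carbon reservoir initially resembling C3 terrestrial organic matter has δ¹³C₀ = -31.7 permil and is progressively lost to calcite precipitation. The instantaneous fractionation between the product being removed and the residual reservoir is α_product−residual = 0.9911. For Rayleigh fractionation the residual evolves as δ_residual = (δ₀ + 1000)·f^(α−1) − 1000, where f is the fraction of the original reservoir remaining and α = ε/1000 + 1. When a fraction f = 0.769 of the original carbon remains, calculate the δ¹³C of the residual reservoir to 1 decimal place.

-29.4 permil

Rayleigh residual: δ_res = (δ₀ + 1000)·f^(α−1) − 1000
α − 1 = -0.00890
f^(α−1) = 0.769^(-0.00890) = 1.002340
δ_res = (-31.7 + 1000) × 1.002340 − 1000 = 970.566 − 1000 = -29.43 permil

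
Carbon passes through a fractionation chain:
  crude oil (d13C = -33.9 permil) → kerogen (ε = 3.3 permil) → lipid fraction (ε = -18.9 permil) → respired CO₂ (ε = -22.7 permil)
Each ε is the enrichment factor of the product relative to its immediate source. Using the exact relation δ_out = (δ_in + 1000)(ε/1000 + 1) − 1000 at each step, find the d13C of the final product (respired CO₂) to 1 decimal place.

step 1: δ = (-33.90 + 1000)·(3.3/1000 + 1) − 1000 = -30.71 permil
step 2: δ = (-30.71 + 1000)·(-18.9/1000 + 1) − 1000 = -49.03 permil
step 3: δ = (-49.03 + 1000)·(-22.7/1000 + 1) − 1000 = -70.62 permil

-70.6 permil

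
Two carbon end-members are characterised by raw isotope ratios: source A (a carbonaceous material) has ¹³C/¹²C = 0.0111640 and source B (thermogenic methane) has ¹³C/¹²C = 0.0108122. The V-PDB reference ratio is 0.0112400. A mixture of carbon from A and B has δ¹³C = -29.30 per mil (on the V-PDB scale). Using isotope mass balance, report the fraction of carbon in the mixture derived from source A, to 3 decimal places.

δ_A = (0.0111640/0.0112400 − 1)×1000 = (0.993238 − 1)×1000 = -6.762 per mil
δ_B = (0.0108122/0.0112400 − 1)×1000 = (0.961940 − 1)×1000 = -38.060 per mil
f_A = (δ_mix − δ_B)/(δ_A − δ_B) = (-29.30 − (-38.060))/(-6.762 − (-38.060))
f_A = 8.760 / 31.299 = 0.2799

0.280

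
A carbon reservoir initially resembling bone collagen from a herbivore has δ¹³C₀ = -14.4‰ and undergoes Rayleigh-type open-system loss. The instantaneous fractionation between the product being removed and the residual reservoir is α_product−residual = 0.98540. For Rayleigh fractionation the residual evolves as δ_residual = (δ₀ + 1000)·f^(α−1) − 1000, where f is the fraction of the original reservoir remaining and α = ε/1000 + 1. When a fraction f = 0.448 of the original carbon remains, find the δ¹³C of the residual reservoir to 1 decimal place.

Rayleigh residual: δ_res = (δ₀ + 1000)·f^(α−1) − 1000
α − 1 = -0.01460
f^(α−1) = 0.448^(-0.01460) = 1.011792
δ_res = (-14.4 + 1000) × 1.011792 − 1000 = 997.222 − 1000 = -2.78‰

-2.8‰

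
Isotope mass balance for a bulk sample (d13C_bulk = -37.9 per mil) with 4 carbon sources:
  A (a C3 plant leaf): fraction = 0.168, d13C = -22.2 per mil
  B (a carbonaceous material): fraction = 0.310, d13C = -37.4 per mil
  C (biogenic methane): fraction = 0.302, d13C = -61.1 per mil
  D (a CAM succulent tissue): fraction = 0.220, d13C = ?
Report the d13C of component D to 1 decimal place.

Isotope mass balance: δ_bulk = Σ fᵢ·δᵢ.
-37.9 = 0.168×(-22.2) + 0.310×(-37.4) + 0.302×(-61.1) + 0.220×δ_D
0.220·δ_D = -37.9 − (-33.776) = -4.124
δ_D = -4.124 / 0.220 = -18.75 per mil

-18.7 per mil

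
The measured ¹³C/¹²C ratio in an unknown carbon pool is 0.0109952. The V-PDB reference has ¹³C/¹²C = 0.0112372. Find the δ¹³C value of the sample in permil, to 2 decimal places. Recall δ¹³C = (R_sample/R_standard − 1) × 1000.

-21.54 permil

δ¹³C = (R_sample / R_standard − 1) × 1000
R_sample / R_standard = 0.0109952 / 0.0112372 = 0.978464
δ¹³C = (0.978464 − 1) × 1000 = -21.536 permil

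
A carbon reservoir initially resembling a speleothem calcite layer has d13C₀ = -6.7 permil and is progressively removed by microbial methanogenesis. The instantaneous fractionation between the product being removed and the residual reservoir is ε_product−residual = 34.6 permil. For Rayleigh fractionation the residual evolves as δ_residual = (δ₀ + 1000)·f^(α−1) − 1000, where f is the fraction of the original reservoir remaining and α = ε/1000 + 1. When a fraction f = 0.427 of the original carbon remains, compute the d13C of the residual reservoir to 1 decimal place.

-35.5 permil

Rayleigh residual: δ_res = (δ₀ + 1000)·f^(α−1) − 1000
α = ε/1000 + 1 = 1.03460, so α − 1 = 0.03460
f^(α−1) = 0.427^(0.03460) = 0.970986
δ_res = (-6.7 + 1000) × 0.970986 − 1000 = 964.480 − 1000 = -35.52 permil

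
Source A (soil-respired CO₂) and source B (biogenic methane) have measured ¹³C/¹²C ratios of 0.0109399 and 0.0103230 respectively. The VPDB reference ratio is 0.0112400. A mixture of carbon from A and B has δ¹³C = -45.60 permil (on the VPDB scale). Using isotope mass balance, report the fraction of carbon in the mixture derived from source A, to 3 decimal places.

δ_A = (0.0109399/0.0112400 − 1)×1000 = (0.973301 − 1)×1000 = -26.699 permil
δ_B = (0.0103230/0.0112400 − 1)×1000 = (0.918416 − 1)×1000 = -81.584 permil
f_A = (δ_mix − δ_B)/(δ_A − δ_B) = (-45.60 − (-81.584))/(-26.699 − (-81.584))
f_A = 35.984 / 54.884 = 0.6556

0.656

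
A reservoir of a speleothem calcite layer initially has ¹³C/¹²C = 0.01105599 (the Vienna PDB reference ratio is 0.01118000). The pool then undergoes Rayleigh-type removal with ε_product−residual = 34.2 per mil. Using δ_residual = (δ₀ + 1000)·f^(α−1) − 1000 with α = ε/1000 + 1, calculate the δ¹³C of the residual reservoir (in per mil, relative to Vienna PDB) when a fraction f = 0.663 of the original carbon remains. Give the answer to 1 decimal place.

-24.9 per mil

δ₀ = (0.01105599/0.01118000 − 1)×1000 = (0.988908 − 1)×1000 = -11.092 per mil
α − 1 = ε/1000 = 0.0342
f^(α−1) = 0.663^(0.0342) = 0.986043
δ_res = (-11.092 + 1000) × 0.986043 − 1000 = 975.105 − 1000 = -24.89 per mil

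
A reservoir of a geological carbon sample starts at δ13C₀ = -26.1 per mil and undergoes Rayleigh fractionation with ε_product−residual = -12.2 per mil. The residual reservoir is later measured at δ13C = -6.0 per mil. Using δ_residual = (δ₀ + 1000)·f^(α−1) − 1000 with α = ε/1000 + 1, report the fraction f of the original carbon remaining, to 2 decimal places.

0.19

α − 1 = ε/1000 = -0.0122
(δ_res + 1000)/(δ₀ + 1000) = (-6.0 + 1000)/(-26.1 + 1000) = 994.0/973.9 = 1.020639
f = 1.020639^(1/-0.0122) = exp(ln(1.020639)/-0.0122) = exp(0.02043/-0.0122)
f = exp(-1.6745) = 0.1874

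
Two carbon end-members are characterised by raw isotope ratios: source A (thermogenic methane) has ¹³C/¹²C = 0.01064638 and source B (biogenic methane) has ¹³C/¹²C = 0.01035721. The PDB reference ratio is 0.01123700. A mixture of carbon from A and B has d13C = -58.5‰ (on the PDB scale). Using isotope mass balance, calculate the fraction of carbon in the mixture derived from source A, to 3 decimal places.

δ_A = (0.01064638/0.01123700 − 1)×1000 = (0.947440 − 1)×1000 = -52.560‰
δ_B = (0.01035721/0.01123700 − 1)×1000 = (0.921706 − 1)×1000 = -78.294‰
f_A = (δ_mix − δ_B)/(δ_A − δ_B) = (-58.5 − (-78.294))/(-52.560 − (-78.294))
f_A = 19.794 / 25.734 = 0.7692

0.769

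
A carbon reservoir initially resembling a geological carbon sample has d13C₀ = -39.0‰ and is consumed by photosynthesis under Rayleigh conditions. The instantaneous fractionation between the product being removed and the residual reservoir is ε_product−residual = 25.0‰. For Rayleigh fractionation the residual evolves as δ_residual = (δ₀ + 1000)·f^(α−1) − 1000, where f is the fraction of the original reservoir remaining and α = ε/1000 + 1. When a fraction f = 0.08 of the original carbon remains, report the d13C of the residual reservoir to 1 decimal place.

Rayleigh residual: δ_res = (δ₀ + 1000)·f^(α−1) − 1000
α = ε/1000 + 1 = 1.02500, so α − 1 = 0.02500
f^(α−1) = 0.08^(0.02500) = 0.938809
δ_res = (-39.0 + 1000) × 0.938809 − 1000 = 902.195 − 1000 = -97.80‰

-97.8‰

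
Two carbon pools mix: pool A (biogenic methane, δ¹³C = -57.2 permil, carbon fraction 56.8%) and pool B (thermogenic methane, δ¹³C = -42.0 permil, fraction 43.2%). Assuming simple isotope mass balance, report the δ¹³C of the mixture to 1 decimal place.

-50.6 permil

δ_mix = f_A·δ_A + f_B·δ_B
δ_mix = 0.568 × (-57.2) + 0.432 × (-42.0)
δ_mix = -32.49 + -18.14 = -50.63 permil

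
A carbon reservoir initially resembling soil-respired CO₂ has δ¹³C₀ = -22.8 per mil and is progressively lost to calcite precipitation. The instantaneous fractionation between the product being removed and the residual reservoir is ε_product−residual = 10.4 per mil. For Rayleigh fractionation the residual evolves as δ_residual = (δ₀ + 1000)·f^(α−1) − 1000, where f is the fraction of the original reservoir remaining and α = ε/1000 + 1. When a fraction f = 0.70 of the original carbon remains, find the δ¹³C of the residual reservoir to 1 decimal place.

Rayleigh residual: δ_res = (δ₀ + 1000)·f^(α−1) − 1000
α = ε/1000 + 1 = 1.01040, so α − 1 = 0.01040
f^(α−1) = 0.70^(0.01040) = 0.996297
δ_res = (-22.8 + 1000) × 0.996297 − 1000 = 973.582 − 1000 = -26.42 per mil

-26.4 per mil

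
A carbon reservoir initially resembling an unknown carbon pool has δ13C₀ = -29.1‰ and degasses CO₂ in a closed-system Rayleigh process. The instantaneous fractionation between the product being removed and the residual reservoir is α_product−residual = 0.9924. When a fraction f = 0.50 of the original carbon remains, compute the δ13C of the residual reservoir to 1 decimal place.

Rayleigh residual: δ_res = (δ₀ + 1000)·f^(α−1) − 1000
α − 1 = -0.00760
f^(α−1) = 0.50^(-0.00760) = 1.005282
δ_res = (-29.1 + 1000) × 1.005282 − 1000 = 976.028 − 1000 = -23.97‰

-24.0‰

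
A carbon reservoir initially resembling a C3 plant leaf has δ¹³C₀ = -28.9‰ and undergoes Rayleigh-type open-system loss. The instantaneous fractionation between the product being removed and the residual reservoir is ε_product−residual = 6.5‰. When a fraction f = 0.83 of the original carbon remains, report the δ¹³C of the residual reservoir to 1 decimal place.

Rayleigh residual: δ_res = (δ₀ + 1000)·f^(α−1) − 1000
α = ε/1000 + 1 = 1.00650, so α − 1 = 0.00650
f^(α−1) = 0.83^(0.00650) = 0.998790
δ_res = (-28.9 + 1000) × 0.998790 − 1000 = 969.925 − 1000 = -30.08‰

-30.1‰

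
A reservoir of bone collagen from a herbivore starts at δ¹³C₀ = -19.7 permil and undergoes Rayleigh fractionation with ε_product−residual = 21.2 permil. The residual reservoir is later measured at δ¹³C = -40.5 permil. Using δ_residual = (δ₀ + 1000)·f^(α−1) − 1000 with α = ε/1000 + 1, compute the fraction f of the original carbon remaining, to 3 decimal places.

α − 1 = ε/1000 = 0.0212
(δ_res + 1000)/(δ₀ + 1000) = (-40.5 + 1000)/(-19.7 + 1000) = 959.5/980.3 = 0.978782
f = 0.978782^(1/0.0212) = exp(ln(0.978782)/0.0212) = exp(-0.02145/0.0212)
f = exp(-1.0116) = 0.3636

0.364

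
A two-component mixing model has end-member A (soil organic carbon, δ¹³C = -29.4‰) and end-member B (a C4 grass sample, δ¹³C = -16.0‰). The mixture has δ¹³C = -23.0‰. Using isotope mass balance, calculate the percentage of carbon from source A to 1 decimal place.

52.2%

δ_mix = f_A·δ_A + (1 − f_A)·δ_B  ⇒  f_A = (δ_mix − δ_B)/(δ_A − δ_B)
f_A = (-23.0 − (-16.0)) / (-29.4 − (-16.0))
f_A = -7.0 / -13.4 = 0.5224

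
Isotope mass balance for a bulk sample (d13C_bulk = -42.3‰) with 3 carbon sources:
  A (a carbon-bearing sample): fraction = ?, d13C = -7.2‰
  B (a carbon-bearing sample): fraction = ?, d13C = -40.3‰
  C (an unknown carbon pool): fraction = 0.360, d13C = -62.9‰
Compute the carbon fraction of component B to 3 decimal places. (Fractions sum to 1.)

0.455

Let f_B and f_A be the unknown fractions; fractions sum to 1 so f_B + f_A = 0.640.
Mass balance: Σ fᵢ·δᵢ = δ_bulk ⇒ f_B·(-40.3) + f_A·(-7.2) = -42.3 − (-22.644) = -19.656
Substitute f_A = 0.640 − f_B:
f_B·(-40.3 − -7.2) = -19.656 − 0.640×(-7.2) = -15.048
f_B = -15.048 / -33.1 = 0.4546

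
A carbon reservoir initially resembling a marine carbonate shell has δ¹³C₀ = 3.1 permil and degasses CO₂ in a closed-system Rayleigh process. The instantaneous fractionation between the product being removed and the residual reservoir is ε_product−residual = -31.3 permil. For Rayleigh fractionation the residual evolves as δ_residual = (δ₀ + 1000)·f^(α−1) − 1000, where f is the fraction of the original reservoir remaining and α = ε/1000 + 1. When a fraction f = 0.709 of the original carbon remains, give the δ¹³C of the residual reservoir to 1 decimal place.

14.0 permil

Rayleigh residual: δ_res = (δ₀ + 1000)·f^(α−1) − 1000
α = ε/1000 + 1 = 0.96870, so α − 1 = -0.03130
f^(α−1) = 0.709^(-0.03130) = 1.010822
δ_res = (3.1 + 1000) × 1.010822 − 1000 = 1013.956 − 1000 = 13.96 permil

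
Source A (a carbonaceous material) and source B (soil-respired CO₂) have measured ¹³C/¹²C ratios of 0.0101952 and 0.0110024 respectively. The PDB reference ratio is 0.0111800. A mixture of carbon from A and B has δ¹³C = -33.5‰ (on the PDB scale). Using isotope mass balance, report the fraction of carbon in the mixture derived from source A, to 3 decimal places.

0.244

δ_A = (0.0101952/0.0111800 − 1)×1000 = (0.911914 − 1)×1000 = -88.086‰
δ_B = (0.0110024/0.0111800 − 1)×1000 = (0.984114 − 1)×1000 = -15.886‰
f_A = (δ_mix − δ_B)/(δ_A − δ_B) = (-33.5 − (-15.886))/(-88.086 − (-15.886))
f_A = -17.614 / -72.200 = 0.2440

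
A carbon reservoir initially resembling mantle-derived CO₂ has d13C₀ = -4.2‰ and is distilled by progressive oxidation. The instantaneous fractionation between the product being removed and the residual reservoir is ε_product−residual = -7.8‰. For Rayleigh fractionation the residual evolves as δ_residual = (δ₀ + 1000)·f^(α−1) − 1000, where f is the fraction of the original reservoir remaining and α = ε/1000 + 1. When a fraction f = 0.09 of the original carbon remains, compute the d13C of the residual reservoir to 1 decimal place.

Rayleigh residual: δ_res = (δ₀ + 1000)·f^(α−1) − 1000
α = ε/1000 + 1 = 0.99220, so α − 1 = -0.00780
f^(α−1) = 0.09^(-0.00780) = 1.018959
δ_res = (-4.2 + 1000) × 1.018959 − 1000 = 1014.680 − 1000 = 14.68‰

14.7‰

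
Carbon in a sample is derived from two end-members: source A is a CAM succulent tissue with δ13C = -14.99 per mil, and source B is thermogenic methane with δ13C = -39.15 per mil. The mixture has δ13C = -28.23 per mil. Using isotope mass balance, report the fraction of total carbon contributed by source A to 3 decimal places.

δ_mix = f_A·δ_A + (1 − f_A)·δ_B  ⇒  f_A = (δ_mix − δ_B)/(δ_A − δ_B)
f_A = (-28.23 − (-39.15)) / (-14.99 − (-39.15))
f_A = 10.92 / 24.16 = 0.4520

0.452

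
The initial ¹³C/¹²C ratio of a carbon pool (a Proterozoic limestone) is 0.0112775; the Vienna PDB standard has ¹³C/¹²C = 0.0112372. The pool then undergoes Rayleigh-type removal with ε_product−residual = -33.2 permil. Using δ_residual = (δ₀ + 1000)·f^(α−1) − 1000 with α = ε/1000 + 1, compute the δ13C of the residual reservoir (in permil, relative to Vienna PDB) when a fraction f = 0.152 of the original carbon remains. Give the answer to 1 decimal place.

68.4 permil

δ₀ = (0.0112775/0.0112372 − 1)×1000 = (1.003586 − 1)×1000 = 3.586 permil
α − 1 = ε/1000 = -0.0332
f^(α−1) = 0.152^(-0.0332) = 1.064542
δ_res = (3.586 + 1000) × 1.064542 − 1000 = 1068.360 − 1000 = 68.36 permil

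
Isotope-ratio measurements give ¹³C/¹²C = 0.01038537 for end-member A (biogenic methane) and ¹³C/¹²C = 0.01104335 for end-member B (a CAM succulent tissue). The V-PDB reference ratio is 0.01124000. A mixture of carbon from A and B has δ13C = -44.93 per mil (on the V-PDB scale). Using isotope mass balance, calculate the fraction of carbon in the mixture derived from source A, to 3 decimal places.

δ_A = (0.01038537/0.01124000 − 1)×1000 = (0.923965 − 1)×1000 = -76.035 per mil
δ_B = (0.01104335/0.01124000 − 1)×1000 = (0.982504 − 1)×1000 = -17.496 per mil
f_A = (δ_mix − δ_B)/(δ_A − δ_B) = (-44.93 − (-17.496))/(-76.035 − (-17.496))
f_A = -27.434 / -58.539 = 0.4687

0.469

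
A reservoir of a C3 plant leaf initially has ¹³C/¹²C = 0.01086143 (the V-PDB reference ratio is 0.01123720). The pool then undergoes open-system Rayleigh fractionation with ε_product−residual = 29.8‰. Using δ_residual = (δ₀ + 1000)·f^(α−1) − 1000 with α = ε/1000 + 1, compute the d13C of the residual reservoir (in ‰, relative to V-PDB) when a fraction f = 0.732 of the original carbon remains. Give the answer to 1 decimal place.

-42.4‰

δ₀ = (0.01086143/0.01123720 − 1)×1000 = (0.966560 − 1)×1000 = -33.440‰
α − 1 = ε/1000 = 0.0298
f^(α−1) = 0.732^(0.0298) = 0.990746
δ_res = (-33.440 + 1000) × 0.990746 − 1000 = 957.616 − 1000 = -42.38‰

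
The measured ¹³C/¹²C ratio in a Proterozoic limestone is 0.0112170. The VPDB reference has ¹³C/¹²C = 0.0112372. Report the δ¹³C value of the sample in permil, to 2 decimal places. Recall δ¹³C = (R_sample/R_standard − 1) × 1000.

δ¹³C = (R_sample / R_standard − 1) × 1000
R_sample / R_standard = 0.0112170 / 0.0112372 = 0.998202
δ¹³C = (0.998202 − 1) × 1000 = -1.798 permil

-1.80 permil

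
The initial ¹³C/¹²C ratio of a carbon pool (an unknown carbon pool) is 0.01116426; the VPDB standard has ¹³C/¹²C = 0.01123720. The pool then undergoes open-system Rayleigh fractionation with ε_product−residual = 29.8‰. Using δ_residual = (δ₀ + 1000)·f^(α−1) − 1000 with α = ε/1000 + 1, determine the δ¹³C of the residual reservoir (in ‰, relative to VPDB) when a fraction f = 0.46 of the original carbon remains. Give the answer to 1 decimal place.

δ₀ = (0.01116426/0.01123720 − 1)×1000 = (0.993509 − 1)×1000 = -6.491‰
α − 1 = ε/1000 = 0.0298
f^(α−1) = 0.46^(0.0298) = 0.977125
δ_res = (-6.491 + 1000) × 0.977125 − 1000 = 970.783 − 1000 = -29.22‰

-29.2‰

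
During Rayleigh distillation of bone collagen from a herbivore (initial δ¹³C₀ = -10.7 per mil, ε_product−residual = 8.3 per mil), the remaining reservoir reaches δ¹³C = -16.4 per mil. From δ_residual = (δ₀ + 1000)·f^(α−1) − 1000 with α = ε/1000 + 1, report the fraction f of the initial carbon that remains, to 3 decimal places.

α − 1 = ε/1000 = 0.0083
(δ_res + 1000)/(δ₀ + 1000) = (-16.4 + 1000)/(-10.7 + 1000) = 983.6/989.3 = 0.994238
f = 0.994238^(1/0.0083) = exp(ln(0.994238)/0.0083) = exp(-0.00578/0.0083)
f = exp(-0.6962) = 0.4985

0.498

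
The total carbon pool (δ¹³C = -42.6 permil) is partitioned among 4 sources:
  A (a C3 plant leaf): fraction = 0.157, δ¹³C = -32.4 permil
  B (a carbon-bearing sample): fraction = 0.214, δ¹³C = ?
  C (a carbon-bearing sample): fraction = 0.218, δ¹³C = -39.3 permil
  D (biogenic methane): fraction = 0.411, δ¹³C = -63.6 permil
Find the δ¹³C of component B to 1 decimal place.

-13.1 permil

Isotope mass balance: δ_bulk = Σ fᵢ·δᵢ.
-42.6 = 0.157×(-32.4) + 0.214×δ_B + 0.218×(-39.3) + 0.411×(-63.6)
0.214·δ_B = -42.6 − (-39.794) = -2.806
δ_B = -2.806 / 0.214 = -13.11 permil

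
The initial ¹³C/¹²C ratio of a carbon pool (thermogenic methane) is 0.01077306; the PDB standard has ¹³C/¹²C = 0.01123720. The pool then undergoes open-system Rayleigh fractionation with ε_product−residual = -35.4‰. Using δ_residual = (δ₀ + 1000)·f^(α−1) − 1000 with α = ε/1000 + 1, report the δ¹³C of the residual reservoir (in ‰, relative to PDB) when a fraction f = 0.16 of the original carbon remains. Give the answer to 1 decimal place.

23.0‰

δ₀ = (0.01077306/0.01123720 − 1)×1000 = (0.958696 − 1)×1000 = -41.304‰
α − 1 = ε/1000 = -0.0354
f^(α−1) = 0.16^(-0.0354) = 1.067024
δ_res = (-41.304 + 1000) × 1.067024 − 1000 = 1022.952 − 1000 = 22.95‰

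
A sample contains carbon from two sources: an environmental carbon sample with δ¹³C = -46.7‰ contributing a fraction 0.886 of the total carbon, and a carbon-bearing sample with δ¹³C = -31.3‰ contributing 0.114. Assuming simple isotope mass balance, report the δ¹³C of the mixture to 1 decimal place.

δ_mix = f_A·δ_A + f_B·δ_B
δ_mix = 0.886 × (-46.7) + 0.114 × (-31.3)
δ_mix = -41.38 + -3.57 = -44.94‰

-44.9‰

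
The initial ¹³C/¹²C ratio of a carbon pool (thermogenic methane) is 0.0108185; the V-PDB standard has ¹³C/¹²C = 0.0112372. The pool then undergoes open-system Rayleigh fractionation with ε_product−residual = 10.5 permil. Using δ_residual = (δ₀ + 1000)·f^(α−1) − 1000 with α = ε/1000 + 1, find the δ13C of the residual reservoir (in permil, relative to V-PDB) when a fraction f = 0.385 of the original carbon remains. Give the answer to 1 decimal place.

-46.9 permil

δ₀ = (0.0108185/0.0112372 − 1)×1000 = (0.962740 − 1)×1000 = -37.260 permil
α − 1 = ε/1000 = 0.0105
f^(α−1) = 0.385^(0.0105) = 0.990028
δ_res = (-37.260 + 1000) × 0.990028 − 1000 = 953.139 − 1000 = -46.86 permil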